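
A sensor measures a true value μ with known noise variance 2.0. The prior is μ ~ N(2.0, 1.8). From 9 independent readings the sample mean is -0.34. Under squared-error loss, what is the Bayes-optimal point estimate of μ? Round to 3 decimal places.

-0.083

Posterior for μ is Normal. Precision-weighted mean: (1/1.8·2.0 + 9/2.0·-0.34) / (1/1.8 + 9/2.0) = -0.083.
A Normal posterior is symmetric, so mode = mean.
Squared-error loss ⇒ the optimal estimator is the posterior mean.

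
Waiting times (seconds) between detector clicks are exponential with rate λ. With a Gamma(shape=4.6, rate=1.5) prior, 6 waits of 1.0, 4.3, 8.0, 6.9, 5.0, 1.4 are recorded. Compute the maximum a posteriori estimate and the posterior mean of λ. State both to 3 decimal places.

Σ times = 26.6. Posterior: Gamma(shape = 4.6+6 = 10.6, rate = 1.5+26.6 = 28.1).
Mode = (α−1)/β = 9.6/28.1 = 0.342.
Mean = α/β = 10.6/28.1 = 0.377.

MAP = 0.342; posterior mean = 0.377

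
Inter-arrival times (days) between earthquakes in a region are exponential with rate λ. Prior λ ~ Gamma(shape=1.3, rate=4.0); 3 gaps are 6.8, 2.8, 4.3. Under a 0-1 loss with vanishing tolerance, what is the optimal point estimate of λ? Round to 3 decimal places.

Σ times = 13.9. Posterior: Gamma(shape = 1.3+3 = 4.3, rate = 4.0+13.9 = 17.9).
Mode = (α−1)/β = 3.3/17.9 = 0.184.
Mean = α/β = 4.3/17.9 = 0.240.
This is the posterior mode — the MAP estimate.

0.184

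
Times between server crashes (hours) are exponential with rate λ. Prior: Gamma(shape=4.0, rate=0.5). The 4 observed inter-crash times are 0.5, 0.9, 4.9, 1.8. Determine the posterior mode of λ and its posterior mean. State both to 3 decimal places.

Σ times = 8.1. Posterior: Gamma(shape = 4.0+4 = 8.0, rate = 0.5+8.1 = 8.6).
Mode = (α−1)/β = 7.0/8.6 = 0.814.
Mean = α/β = 8.0/8.6 = 0.930.

λ_MAP = 0.814, E[λ|data] = 0.930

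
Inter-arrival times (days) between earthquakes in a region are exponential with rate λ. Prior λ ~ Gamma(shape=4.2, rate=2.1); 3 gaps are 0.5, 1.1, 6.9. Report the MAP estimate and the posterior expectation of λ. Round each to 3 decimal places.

MAP: 0.585. Posterior mean: 0.679.

Σ times = 8.5. Posterior: Gamma(shape = 4.2+3 = 7.2, rate = 2.1+8.5 = 10.6).
Mode = (α−1)/β = 6.2/10.6 = 0.585.
Mean = α/β = 7.2/10.6 = 0.679.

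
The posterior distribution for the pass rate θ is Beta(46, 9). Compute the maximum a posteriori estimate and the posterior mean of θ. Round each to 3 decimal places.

Mode = (46−1)/(46+9−2) = 45/53 = 0.849.
Mean = 46/(46+9) = 46/55 = 0.836.

MAP: 0.849. Posterior mean: 0.836.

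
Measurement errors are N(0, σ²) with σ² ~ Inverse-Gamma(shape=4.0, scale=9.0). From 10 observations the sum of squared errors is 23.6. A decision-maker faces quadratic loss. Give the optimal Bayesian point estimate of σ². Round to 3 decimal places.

2.600

Posterior: Inverse-Gamma(shape = 4.0+10/2 = 9.0, scale = 9.0+23.6/2 = 20.8).
Mode = β/(α+1) = 20.8/10.0 = 2.080.
Mean = β/(α−1) = 20.8/8.0 = 2.600.
Quadratic loss ⇒ the optimal estimator is the posterior mean.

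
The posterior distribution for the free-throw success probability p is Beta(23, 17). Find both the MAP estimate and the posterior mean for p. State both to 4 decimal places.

Mode = (23−1)/(23+17−2) = 22/38 = 0.5789.
Mean = 23/(23+17) = 23/40 = 0.5750.

MAP = 0.5789, posterior mean = 0.5750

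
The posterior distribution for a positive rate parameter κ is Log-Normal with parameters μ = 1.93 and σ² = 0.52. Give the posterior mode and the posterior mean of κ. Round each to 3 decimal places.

Mode = exp(μ − σ²) = exp(1.41) = 4.096.
Mean = exp(μ + σ²/2) = exp(2.190) = 8.935.
The mean is pulled above the mode by the posterior's right skew.

posterior mode = 4.096, posterior mean = 8.935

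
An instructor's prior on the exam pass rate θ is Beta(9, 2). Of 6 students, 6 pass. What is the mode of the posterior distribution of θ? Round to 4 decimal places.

Posterior: Beta(9+6, 2+0) = Beta(15, 2).
Mode = (15−1)/(15+2−2) = 14/15 = 0.9333.
Mean = 15/(15+2) = 15/17 = 0.8824.
This is the posterior mode — the MAP estimate.

0.9333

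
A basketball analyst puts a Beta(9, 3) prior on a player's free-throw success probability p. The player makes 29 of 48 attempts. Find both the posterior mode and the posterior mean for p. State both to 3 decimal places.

MAP = 0.638, posterior mean = 0.633

Posterior: Beta(9+29, 3+19) = Beta(38, 22).
Mode = (38−1)/(38+22−2) = 37/58 = 0.638.
Mean = 38/(38+22) = 38/60 = 0.633.
Mode > mean: the posterior has a left tail.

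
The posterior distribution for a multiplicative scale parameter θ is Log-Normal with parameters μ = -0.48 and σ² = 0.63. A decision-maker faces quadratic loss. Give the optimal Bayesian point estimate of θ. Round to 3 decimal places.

Mode = exp(μ − σ²) = exp(-1.11) = 0.330.
Mean = exp(μ + σ²/2) = exp(-0.165) = 0.848.
Quadratic loss ⇒ the optimal estimator is the posterior mean.

0.848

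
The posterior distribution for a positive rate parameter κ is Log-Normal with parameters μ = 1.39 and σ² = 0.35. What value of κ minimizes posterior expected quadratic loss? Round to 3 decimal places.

Mode = exp(μ − σ²) = exp(1.04) = 2.829.
Mean = exp(μ + σ²/2) = exp(1.565) = 4.783.
Quadratic loss ⇒ the optimal estimator is the posterior mean.

4.783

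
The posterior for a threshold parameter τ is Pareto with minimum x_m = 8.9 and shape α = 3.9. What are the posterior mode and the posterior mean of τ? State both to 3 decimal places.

posterior mode = 8.900, posterior mean = 11.969

The Pareto density is strictly decreasing on [x_m, ∞), so the mode is x_m = 8.900.
Mean = α·x_m/(α−1) = 3.9·8.9/2.9 = 11.969.
Mean > mode: the posterior has a right tail.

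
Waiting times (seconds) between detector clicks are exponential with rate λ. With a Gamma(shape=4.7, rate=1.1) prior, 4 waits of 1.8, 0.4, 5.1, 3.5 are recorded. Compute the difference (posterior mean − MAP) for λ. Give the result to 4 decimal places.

Σ times = 10.8. Posterior: Gamma(shape = 4.7+4 = 8.7, rate = 1.1+10.8 = 11.9).
Mode = (α−1)/β = 7.7/11.9 = 0.6471.
Mean = α/β = 8.7/11.9 = 0.7311.
Difference = 0.7311 − 0.6471 = 0.0840.

0.0840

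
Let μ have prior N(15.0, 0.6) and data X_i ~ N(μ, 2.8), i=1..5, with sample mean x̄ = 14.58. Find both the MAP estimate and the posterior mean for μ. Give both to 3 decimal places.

μ_MAP = 14.783, E[μ|data] = 14.783

Posterior for μ is Normal. Precision-weighted mean: (1/0.6·15.0 + 5/2.8·14.58) / (1/0.6 + 5/2.8) = 14.783.
A Normal posterior is symmetric, so mode = mean.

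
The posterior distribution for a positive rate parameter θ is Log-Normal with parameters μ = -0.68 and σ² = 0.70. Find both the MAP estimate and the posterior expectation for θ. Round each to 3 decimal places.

MAP: 0.252. Posterior mean: 0.719.

Mode = exp(μ − σ²) = exp(-1.38) = 0.252.
Mean = exp(μ + σ²/2) = exp(-0.330) = 0.719.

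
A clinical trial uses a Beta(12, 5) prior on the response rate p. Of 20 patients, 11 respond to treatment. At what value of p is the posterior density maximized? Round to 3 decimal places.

0.629

Posterior: Beta(12+11, 5+9) = Beta(23, 14).
Mode = (23−1)/(23+14−2) = 22/35 = 0.629.
Mean = 23/(23+14) = 23/37 = 0.622.
This is the posterior mode — the MAP estimate.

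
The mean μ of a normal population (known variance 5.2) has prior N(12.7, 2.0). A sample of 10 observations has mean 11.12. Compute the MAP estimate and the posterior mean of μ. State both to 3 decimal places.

Posterior for μ is Normal. Precision-weighted mean: (1/2.0·12.7 + 10/5.2·11.12) / (1/2.0 + 10/5.2) = 11.446.
A Normal posterior is symmetric, so mode = mean.

MAP = 11.446, posterior mean = 11.446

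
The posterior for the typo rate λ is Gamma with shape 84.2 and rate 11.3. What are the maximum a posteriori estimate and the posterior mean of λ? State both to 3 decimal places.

Mode = (α−1)/β = 83.2/11.3 = 7.363.
Mean = α/β = 84.2/11.3 = 7.451.
Mean > mode: the posterior has a right tail.

λ_MAP = 7.363, E[λ|data] = 7.451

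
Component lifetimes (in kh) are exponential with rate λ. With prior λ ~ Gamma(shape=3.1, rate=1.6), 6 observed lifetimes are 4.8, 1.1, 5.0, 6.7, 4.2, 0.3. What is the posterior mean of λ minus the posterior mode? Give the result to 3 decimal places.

Σ times = 22.1. Posterior: Gamma(shape = 3.1+6 = 9.1, rate = 1.6+22.1 = 23.7).
Mode = (α−1)/β = 8.1/23.7 = 0.342.
Mean = α/β = 9.1/23.7 = 0.384.
Difference = 0.384 − 0.342 = 0.042.

0.042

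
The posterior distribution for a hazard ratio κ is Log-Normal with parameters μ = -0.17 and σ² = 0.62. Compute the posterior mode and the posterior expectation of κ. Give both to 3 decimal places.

posterior mode = 0.454, posterior expectation = 1.150

Mode = exp(μ − σ²) = exp(-0.79) = 0.454.
Mean = exp(μ + σ²/2) = exp(0.140) = 1.150.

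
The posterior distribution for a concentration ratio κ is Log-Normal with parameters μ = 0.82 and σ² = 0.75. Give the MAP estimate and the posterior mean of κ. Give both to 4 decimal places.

MAP: 1.0725. Posterior mean: 3.3036.

Mode = exp(μ − σ²) = exp(0.07) = 1.0725.
Mean = exp(μ + σ²/2) = exp(1.195) = 3.3036.
Right-skewed posterior ⇒ mode < mean.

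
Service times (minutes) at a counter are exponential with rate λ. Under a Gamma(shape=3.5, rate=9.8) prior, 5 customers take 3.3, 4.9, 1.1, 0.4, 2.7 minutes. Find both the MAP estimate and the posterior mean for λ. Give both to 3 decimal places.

λ_MAP = 0.338, E[λ|data] = 0.383

Σ times = 12.4. Posterior: Gamma(shape = 3.5+5 = 8.5, rate = 9.8+12.4 = 22.2).
Mode = (α−1)/β = 7.5/22.2 = 0.338.
Mean = α/β = 8.5/22.2 = 0.383.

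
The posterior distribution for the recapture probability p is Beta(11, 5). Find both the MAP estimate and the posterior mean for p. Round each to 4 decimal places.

p_MAP = 0.7143, E[p|data] = 0.6875

Mode = (11−1)/(11+5−2) = 10/14 = 0.7143.
Mean = 11/(11+5) = 11/16 = 0.6875.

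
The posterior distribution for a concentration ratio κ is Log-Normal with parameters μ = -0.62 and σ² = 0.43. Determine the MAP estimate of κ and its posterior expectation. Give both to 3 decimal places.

MAP = 0.350, posterior mean = 0.667

Mode = exp(μ − σ²) = exp(-1.05) = 0.350.
Mean = exp(μ + σ²/2) = exp(-0.405) = 0.667.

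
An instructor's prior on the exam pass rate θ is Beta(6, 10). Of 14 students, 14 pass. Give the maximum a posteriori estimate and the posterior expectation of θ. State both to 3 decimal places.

MAP = 0.679; posterior mean = 0.667

Posterior: Beta(6+14, 10+0) = Beta(20, 10).
Mode = (20−1)/(20+10−2) = 19/28 = 0.679.
Mean = 20/(20+10) = 20/30 = 0.667.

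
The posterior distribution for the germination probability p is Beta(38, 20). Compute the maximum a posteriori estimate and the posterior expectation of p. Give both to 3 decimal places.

Mode = (38−1)/(38+20−2) = 37/56 = 0.661.
Mean = 38/(38+20) = 38/58 = 0.655.

MAP = 0.661; posterior mean = 0.655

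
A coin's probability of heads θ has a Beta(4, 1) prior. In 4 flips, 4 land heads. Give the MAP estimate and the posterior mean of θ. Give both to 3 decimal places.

Posterior: Beta(4+4, 1+0) = Beta(8, 1).
Since β = 1 ≤ 1 and α > 1, the Beta density is monotone increasing on [0,1]; the mode is at 1.
Mean = 8/(8+1) = 0.889.

MAP = 1.000, posterior mean = 0.889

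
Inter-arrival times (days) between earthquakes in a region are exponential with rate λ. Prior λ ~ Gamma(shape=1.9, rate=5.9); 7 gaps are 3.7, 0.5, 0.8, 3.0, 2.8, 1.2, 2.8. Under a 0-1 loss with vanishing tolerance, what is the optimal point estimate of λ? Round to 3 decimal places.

0.382

Σ times = 14.8. Posterior: Gamma(shape = 1.9+7 = 8.9, rate = 5.9+14.8 = 20.7).
Mode = (α−1)/β = 7.9/20.7 = 0.382.
Mean = α/β = 8.9/20.7 = 0.430.
This is the posterior mode — the MAP estimate.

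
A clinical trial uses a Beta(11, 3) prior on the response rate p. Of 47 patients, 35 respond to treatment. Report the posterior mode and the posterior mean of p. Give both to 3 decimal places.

Posterior: Beta(11+35, 3+12) = Beta(46, 15).
Mode = (46−1)/(46+15−2) = 45/59 = 0.763.
Mean = 46/(46+15) = 46/61 = 0.754.
The posterior is left-skewed, so the mode exceeds the mean.

posterior mode = 0.763, posterior mean = 0.754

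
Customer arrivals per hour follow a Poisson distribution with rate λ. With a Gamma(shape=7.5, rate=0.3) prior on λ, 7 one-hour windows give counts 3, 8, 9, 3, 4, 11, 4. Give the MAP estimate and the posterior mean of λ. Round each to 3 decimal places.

MAP = 6.644, posterior mean = 6.781

Σ counts = 42. Posterior: Gamma(shape = 7.5+42 = 49.5, rate = 0.3+7 = 7.3).
Mode = (α−1)/β = 48.5/7.3 = 6.644.
Mean = α/β = 49.5/7.3 = 6.781.
The posterior is right-skewed, so the mean exceeds the mode.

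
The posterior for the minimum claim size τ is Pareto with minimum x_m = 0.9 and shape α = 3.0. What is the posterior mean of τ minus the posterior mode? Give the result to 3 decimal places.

0.450

The Pareto density is strictly decreasing on [x_m, ∞), so the mode is x_m = 0.900.
Mean = α·x_m/(α−1) = 3.0·0.9/2.0 = 1.350.
Difference = 1.350 − 0.900 = 0.450.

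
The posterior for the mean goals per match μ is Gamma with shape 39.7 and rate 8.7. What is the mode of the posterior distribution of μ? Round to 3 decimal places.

Mode = (α−1)/β = 38.7/8.7 = 4.448.
Mean = α/β = 39.7/8.7 = 4.563.
This is the posterior mode — the MAP estimate.

4.448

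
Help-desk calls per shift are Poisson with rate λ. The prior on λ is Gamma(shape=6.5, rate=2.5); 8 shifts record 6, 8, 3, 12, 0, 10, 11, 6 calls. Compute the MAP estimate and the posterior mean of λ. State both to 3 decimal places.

MAP = 5.857; posterior mean = 5.952

Σ counts = 56. Posterior: Gamma(shape = 6.5+56 = 62.5, rate = 2.5+8 = 10.5).
Mode = (α−1)/β = 61.5/10.5 = 5.857.
Mean = α/β = 62.5/10.5 = 5.952.
The posterior is right-skewed, so the mean exceeds the mode.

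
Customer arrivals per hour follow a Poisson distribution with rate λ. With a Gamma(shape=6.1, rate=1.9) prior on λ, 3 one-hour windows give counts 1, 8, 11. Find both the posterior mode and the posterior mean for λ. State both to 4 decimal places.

Σ counts = 20. Posterior: Gamma(shape = 6.1+20 = 26.1, rate = 1.9+3 = 4.9).
Mode = (α−1)/β = 25.1/4.9 = 5.1224.
Mean = α/β = 26.1/4.9 = 5.3265.

MAP: 5.1224. Posterior mean: 5.3265.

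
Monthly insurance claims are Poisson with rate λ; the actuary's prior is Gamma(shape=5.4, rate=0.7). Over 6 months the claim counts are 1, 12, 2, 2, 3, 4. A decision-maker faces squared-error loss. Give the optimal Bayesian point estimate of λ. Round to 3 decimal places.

Σ counts = 24. Posterior: Gamma(shape = 5.4+24 = 29.4, rate = 0.7+6 = 6.7).
Mode = (α−1)/β = 28.4/6.7 = 4.239.
Mean = α/β = 29.4/6.7 = 4.388.
Squared-error loss ⇒ the optimal estimator is the posterior mean.

4.388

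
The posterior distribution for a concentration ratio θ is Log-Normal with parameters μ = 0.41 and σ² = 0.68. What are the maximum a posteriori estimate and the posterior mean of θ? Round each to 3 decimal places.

Mode = exp(μ − σ²) = exp(-0.27) = 0.763.
Mean = exp(μ + σ²/2) = exp(0.750) = 2.117.
The mean is pulled above the mode by the posterior's right skew.

MAP = 0.763; posterior mean = 2.117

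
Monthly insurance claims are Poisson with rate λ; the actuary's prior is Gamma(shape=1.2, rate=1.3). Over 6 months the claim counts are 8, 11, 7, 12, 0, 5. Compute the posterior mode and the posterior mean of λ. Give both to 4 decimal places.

Σ counts = 43. Posterior: Gamma(shape = 1.2+43 = 44.2, rate = 1.3+6 = 7.3).
Mode = (α−1)/β = 43.2/7.3 = 5.9178.
Mean = α/β = 44.2/7.3 = 6.0548.
The mean is pulled above the mode by the posterior's right skew.

MAP: 5.9178. Posterior mean: 6.0548.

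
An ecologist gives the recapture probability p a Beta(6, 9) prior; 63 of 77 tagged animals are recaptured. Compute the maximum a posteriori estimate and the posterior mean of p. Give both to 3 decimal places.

maximum a posteriori estimate = 0.756, posterior mean = 0.750

Posterior: Beta(6+63, 9+14) = Beta(69, 23).
Mode = (69−1)/(69+23−2) = 68/90 = 0.756.
Mean = 69/(69+23) = 69/92 = 0.750.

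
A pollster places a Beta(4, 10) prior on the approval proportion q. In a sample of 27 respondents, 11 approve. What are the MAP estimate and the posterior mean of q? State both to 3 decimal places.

MAP: 0.359. Posterior mean: 0.366.

Posterior: Beta(4+11, 10+16) = Beta(15, 26).
Mode = (15−1)/(15+26−2) = 14/39 = 0.359.
Mean = 15/(15+26) = 15/41 = 0.366.
Right-skewed posterior ⇒ mode < mean.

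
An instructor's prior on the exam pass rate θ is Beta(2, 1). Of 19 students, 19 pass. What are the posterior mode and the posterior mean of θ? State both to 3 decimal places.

Posterior: Beta(2+19, 1+0) = Beta(21, 1).
Since β = 1 ≤ 1 and α > 1, the Beta density is monotone increasing on [0,1]; the mode is at 1.
Mean = 21/(21+1) = 0.955.
The mean is pulled below the mode by the posterior's left skew.

MAP: 1.000. Posterior mean: 0.955.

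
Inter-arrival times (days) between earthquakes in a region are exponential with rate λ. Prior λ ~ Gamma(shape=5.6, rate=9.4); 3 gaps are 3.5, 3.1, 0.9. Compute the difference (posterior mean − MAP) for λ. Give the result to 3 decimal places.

Σ times = 7.5. Posterior: Gamma(shape = 5.6+3 = 8.6, rate = 9.4+7.5 = 16.9).
Mode = (α−1)/β = 7.6/16.9 = 0.450.
Mean = α/β = 8.6/16.9 = 0.509.
Difference = 0.509 − 0.450 = 0.059.
Mean > mode: the posterior has a right tail.

0.059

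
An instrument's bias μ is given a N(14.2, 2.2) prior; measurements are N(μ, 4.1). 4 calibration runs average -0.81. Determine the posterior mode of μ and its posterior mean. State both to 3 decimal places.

Posterior for μ is Normal. Precision-weighted mean: (1/2.2·14.2 + 4/4.1·-0.81) / (1/2.2 + 4/4.1) = 3.961.
A Normal posterior is symmetric, so mode = mean.

MAP = 3.961; posterior mean = 3.961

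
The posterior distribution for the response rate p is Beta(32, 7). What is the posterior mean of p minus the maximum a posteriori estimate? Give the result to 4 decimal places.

-0.0173

Mode = (32−1)/(32+7−2) = 31/37 = 0.8378.
Mean = 32/(32+7) = 32/39 = 0.8205.
Difference = 0.8205 − 0.8378 = -0.0173.
Mode > mean: the posterior has a left tail.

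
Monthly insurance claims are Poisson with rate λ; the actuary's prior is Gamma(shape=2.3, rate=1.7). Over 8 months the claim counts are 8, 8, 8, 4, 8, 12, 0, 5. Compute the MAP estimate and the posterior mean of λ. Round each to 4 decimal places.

Σ counts = 53. Posterior: Gamma(shape = 2.3+53 = 55.3, rate = 1.7+8 = 9.7).
Mode = (α−1)/β = 54.3/9.7 = 5.5979.
Mean = α/β = 55.3/9.7 = 5.7010.
Mean > mode: the posterior has a right tail.

MAP: 5.5979. Posterior mean: 5.7010.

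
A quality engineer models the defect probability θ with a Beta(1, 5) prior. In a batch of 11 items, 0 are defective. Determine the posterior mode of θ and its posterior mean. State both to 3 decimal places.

Posterior: Beta(1+0, 5+11) = Beta(1, 16).
Since α = 1 ≤ 1 and β > 1, the Beta density is monotone decreasing on [0,1]; the mode is at 0.
Mean = 1/(1+16) = 0.059.

MAP: 0.000. Posterior mean: 0.059.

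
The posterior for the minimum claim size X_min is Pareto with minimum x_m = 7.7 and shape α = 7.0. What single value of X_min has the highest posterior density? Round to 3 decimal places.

7.700

The Pareto density is strictly decreasing on [x_m, ∞), so the mode is x_m = 7.700.
Mean = α·x_m/(α−1) = 7.0·7.7/6.0 = 8.983.
This is the posterior mode — the MAP estimate.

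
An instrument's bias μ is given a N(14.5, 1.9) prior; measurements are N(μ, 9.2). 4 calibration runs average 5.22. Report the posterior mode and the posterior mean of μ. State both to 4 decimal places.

Posterior for μ is Normal. Precision-weighted mean: (1/1.9·14.5 + 4/9.2·5.22) / (1/1.9 + 4/9.2) = 10.3019.
A Normal posterior is symmetric, so mode = mean.

MAP: 10.3019. Posterior mean: 10.3019.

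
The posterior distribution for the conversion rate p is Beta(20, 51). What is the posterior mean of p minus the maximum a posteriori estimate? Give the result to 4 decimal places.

Mode = (20−1)/(20+51−2) = 19/69 = 0.2754.
Mean = 20/(20+51) = 20/71 = 0.2817.
Difference = 0.2817 − 0.2754 = 0.0063.

0.0063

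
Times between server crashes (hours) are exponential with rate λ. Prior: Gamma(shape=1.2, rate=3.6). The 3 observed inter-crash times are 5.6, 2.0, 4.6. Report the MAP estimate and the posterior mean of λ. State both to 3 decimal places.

λ_MAP = 0.203, E[λ|data] = 0.266

Σ times = 12.2. Posterior: Gamma(shape = 1.2+3 = 4.2, rate = 3.6+12.2 = 15.8).
Mode = (α−1)/β = 3.2/15.8 = 0.203.
Mean = α/β = 4.2/15.8 = 0.266.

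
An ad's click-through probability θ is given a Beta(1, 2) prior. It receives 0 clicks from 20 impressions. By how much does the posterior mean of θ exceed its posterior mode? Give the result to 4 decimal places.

0.0435

Posterior: Beta(1+0, 2+20) = Beta(1, 22).
Since α = 1 ≤ 1 and β > 1, the Beta density is monotone decreasing on [0,1]; the mode is at 0.
Mean = 1/(1+22) = 0.0435.
Difference = 0.0435 − 0.0000 = 0.0435.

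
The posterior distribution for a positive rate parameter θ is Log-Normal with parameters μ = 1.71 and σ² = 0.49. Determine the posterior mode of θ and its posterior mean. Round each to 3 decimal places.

Mode = exp(μ − σ²) = exp(1.22) = 3.387.
Mean = exp(μ + σ²/2) = exp(1.955) = 7.064.

MAP = 3.387; posterior mean = 7.064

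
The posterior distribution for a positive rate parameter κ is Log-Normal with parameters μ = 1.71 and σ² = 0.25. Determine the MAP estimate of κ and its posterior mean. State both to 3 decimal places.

MAP = 4.306; posterior mean = 6.265

Mode = exp(μ − σ²) = exp(1.46) = 4.306.
Mean = exp(μ + σ²/2) = exp(1.835) = 6.265.
The posterior is right-skewed, so the mean exceeds the mode.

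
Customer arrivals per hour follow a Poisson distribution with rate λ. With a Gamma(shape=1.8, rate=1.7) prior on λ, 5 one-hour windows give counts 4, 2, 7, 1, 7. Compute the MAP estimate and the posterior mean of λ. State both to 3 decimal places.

λ_MAP = 3.254, E[λ|data] = 3.403

Σ counts = 21. Posterior: Gamma(shape = 1.8+21 = 22.8, rate = 1.7+5 = 6.7).
Mode = (α−1)/β = 21.8/6.7 = 3.254.
Mean = α/β = 22.8/6.7 = 3.403.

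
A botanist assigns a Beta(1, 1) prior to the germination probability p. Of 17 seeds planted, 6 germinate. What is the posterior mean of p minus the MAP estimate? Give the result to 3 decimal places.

Posterior: Beta(1+6, 1+11) = Beta(7, 12).
Mode = (7−1)/(7+12−2) = 6/17 = 0.353.
With a flat prior the MAP equals the MLE, 6/17.
Mean = 7/(7+12) = 7/19 = 0.368.
Difference = 0.368 − 0.353 = 0.015.
The posterior is right-skewed, so the mean exceeds the mode.

0.015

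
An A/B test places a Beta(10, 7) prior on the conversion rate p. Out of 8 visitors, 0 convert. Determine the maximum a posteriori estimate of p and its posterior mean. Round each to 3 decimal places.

MAP: 0.391. Posterior mean: 0.400.

Posterior: Beta(10+0, 7+8) = Beta(10, 15).
Mode = (10−1)/(10+15−2) = 9/23 = 0.391.
Mean = 10/(10+15) = 10/25 = 0.400.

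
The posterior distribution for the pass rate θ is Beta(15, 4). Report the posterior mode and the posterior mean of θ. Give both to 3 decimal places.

MAP: 0.824. Posterior mean: 0.789.

Mode = (15−1)/(15+4−2) = 14/17 = 0.824.
Mean = 15/(15+4) = 15/19 = 0.789.
Mode > mean: the posterior has a left tail.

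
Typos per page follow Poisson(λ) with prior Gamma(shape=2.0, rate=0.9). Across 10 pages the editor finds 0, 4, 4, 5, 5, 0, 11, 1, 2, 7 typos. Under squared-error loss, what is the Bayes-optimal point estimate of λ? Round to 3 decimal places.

3.761

Σ counts = 39. Posterior: Gamma(shape = 2.0+39 = 41.0, rate = 0.9+10 = 10.9).
Mode = (α−1)/β = 40.0/10.9 = 3.670.
Mean = α/β = 41.0/10.9 = 3.761.
Squared-error loss ⇒ the optimal estimator is the posterior mean.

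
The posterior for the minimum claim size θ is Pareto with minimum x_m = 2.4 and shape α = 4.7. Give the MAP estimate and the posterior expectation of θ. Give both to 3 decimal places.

MAP = 2.400, posterior mean = 3.049

The Pareto density is strictly decreasing on [x_m, ∞), so the mode is x_m = 2.400.
Mean = α·x_m/(α−1) = 4.7·2.4/3.7 = 3.049.
The mean is pulled above the mode by the posterior's right skew.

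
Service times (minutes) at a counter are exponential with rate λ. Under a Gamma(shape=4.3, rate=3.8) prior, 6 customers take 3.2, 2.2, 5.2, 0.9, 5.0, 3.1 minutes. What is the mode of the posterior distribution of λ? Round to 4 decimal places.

Σ times = 19.6. Posterior: Gamma(shape = 4.3+6 = 10.3, rate = 3.8+19.6 = 23.4).
Mode = (α−1)/β = 9.3/23.4 = 0.3974.
Mean = α/β = 10.3/23.4 = 0.4402.
This is the posterior mode — the MAP estimate.

0.3974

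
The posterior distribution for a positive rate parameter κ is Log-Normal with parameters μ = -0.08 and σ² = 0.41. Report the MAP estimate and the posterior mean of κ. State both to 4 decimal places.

MAP = 0.6126; posterior mean = 1.1331

Mode = exp(μ − σ²) = exp(-0.49) = 0.6126.
Mean = exp(μ + σ²/2) = exp(0.125) = 1.1331.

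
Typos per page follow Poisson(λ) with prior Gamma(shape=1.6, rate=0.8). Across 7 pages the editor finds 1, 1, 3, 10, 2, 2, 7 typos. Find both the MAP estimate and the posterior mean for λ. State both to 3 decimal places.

Σ counts = 26. Posterior: Gamma(shape = 1.6+26 = 27.6, rate = 0.8+7 = 7.8).
Mode = (α−1)/β = 26.6/7.8 = 3.410.
Mean = α/β = 27.6/7.8 = 3.538.
Mean > mode: the posterior has a right tail.

MAP = 3.410, posterior mean = 3.538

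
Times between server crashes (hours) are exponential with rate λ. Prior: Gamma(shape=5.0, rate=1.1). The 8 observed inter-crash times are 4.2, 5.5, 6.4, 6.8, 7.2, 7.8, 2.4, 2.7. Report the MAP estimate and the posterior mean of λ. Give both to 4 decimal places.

Σ times = 43.0. Posterior: Gamma(shape = 5.0+8 = 13.0, rate = 1.1+43.0 = 44.1).
Mode = (α−1)/β = 12.0/44.1 = 0.2721.
Mean = α/β = 13.0/44.1 = 0.2948.
Right-skewed posterior ⇒ mode < mean.

MAP = 0.2721; posterior mean = 0.2948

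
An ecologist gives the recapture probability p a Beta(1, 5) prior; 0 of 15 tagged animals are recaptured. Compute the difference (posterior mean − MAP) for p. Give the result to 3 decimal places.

Posterior: Beta(1+0, 5+15) = Beta(1, 20).
Since α = 1 ≤ 1 and β > 1, the Beta density is monotone decreasing on [0,1]; the mode is at 0.
Mean = 1/(1+20) = 0.048.
Difference = 0.048 − 0.000 = 0.048.
The mean is pulled above the mode by the posterior's right skew.

0.048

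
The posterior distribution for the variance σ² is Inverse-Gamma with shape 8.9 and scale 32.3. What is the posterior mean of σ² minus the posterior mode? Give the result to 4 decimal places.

Mode = β/(α+1) = 32.3/9.9 = 3.2626.
Mean = β/(α−1) = 32.3/7.9 = 4.0886.
Difference = 4.0886 − 3.2626 = 0.8260.

0.8260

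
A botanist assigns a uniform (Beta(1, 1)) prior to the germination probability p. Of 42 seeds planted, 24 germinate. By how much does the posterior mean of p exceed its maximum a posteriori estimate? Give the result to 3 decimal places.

-0.003

Posterior: Beta(1+24, 1+18) = Beta(25, 19).
Mode = (25−1)/(25+19−2) = 24/42 = 0.571.
Mean = 25/(25+19) = 25/44 = 0.568.
Difference = 0.568 − 0.571 = -0.003.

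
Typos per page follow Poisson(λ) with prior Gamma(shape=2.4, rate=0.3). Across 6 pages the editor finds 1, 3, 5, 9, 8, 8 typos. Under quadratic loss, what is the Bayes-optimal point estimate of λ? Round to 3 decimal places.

Σ counts = 34. Posterior: Gamma(shape = 2.4+34 = 36.4, rate = 0.3+6 = 6.3).
Mode = (α−1)/β = 35.4/6.3 = 5.619.
Mean = α/β = 36.4/6.3 = 5.778.
Quadratic loss ⇒ the optimal estimator is the posterior mean.

5.778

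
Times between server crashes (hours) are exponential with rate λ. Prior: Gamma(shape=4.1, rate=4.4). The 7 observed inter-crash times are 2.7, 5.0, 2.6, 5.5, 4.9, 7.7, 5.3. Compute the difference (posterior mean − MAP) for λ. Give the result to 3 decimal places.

0.026

Σ times = 33.7. Posterior: Gamma(shape = 4.1+7 = 11.1, rate = 4.4+33.7 = 38.1).
Mode = (α−1)/β = 10.1/38.1 = 0.265.
Mean = α/β = 11.1/38.1 = 0.291.
Difference = 0.291 − 0.265 = 0.026.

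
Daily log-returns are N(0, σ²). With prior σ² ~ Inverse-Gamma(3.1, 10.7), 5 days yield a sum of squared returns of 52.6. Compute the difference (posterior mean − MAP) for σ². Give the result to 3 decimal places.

2.437

Posterior: Inverse-Gamma(shape = 3.1+5/2 = 5.6, scale = 10.7+52.6/2 = 37.0).
Mode = β/(α+1) = 37.0/6.6 = 5.606.
Mean = β/(α−1) = 37.0/4.6 = 8.043.
Difference = 8.043 − 5.606 = 2.437.
The mean is pulled above the mode by the posterior's right skew.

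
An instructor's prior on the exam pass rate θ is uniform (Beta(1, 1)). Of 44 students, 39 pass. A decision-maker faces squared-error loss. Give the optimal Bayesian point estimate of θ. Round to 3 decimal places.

Posterior: Beta(1+39, 1+5) = Beta(40, 6).
Mode = (40−1)/(40+6−2) = 39/44 = 0.886.
With a flat prior the MAP equals the MLE, 39/44.
Mean = 40/(40+6) = 40/46 = 0.870.
Squared-error loss ⇒ the optimal estimator is the posterior mean.

0.870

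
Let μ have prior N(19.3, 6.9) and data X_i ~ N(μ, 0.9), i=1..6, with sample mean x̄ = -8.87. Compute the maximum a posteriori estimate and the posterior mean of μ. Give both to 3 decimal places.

MAP = -8.271; posterior mean = -8.271

Posterior for μ is Normal. Precision-weighted mean: (1/6.9·19.3 + 6/0.9·-8.87) / (1/6.9 + 6/0.9) = -8.271.
A Normal posterior is symmetric, so mode = mean.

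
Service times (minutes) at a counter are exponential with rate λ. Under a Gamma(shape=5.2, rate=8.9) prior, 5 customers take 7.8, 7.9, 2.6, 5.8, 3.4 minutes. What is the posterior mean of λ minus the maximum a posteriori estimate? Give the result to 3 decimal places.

0.027

Σ times = 27.5. Posterior: Gamma(shape = 5.2+5 = 10.2, rate = 8.9+27.5 = 36.4).
Mode = (α−1)/β = 9.2/36.4 = 0.253.
Mean = α/β = 10.2/36.4 = 0.280.
Difference = 0.280 − 0.253 = 0.027.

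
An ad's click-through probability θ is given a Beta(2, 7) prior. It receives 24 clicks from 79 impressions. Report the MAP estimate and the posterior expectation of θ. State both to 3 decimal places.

θ_MAP = 0.291, E[θ|data] = 0.295

Posterior: Beta(2+24, 7+55) = Beta(26, 62).
Mode = (26−1)/(26+62−2) = 25/86 = 0.291.
Mean = 26/(26+62) = 26/88 = 0.295.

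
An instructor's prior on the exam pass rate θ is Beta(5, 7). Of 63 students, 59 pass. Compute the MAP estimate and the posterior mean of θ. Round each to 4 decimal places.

Posterior: Beta(5+59, 7+4) = Beta(64, 11).
Mode = (64−1)/(64+11−2) = 63/73 = 0.8630.
Mean = 64/(64+11) = 64/75 = 0.8533.

MAP: 0.8630. Posterior mean: 0.8533.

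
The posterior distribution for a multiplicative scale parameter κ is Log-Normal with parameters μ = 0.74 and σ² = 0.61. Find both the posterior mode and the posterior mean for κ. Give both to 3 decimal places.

MAP: 1.139. Posterior mean: 2.843.

Mode = exp(μ − σ²) = exp(0.13) = 1.139.
Mean = exp(μ + σ²/2) = exp(1.045) = 2.843.
The mean is pulled above the mode by the posterior's right skew.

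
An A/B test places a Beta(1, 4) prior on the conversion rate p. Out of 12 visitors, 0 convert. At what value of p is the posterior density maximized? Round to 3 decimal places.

Posterior: Beta(1+0, 4+12) = Beta(1, 16).
Since α = 1 ≤ 1 and β > 1, the Beta density is monotone decreasing on [0,1]; the mode is at 0.
Mean = 1/(1+16) = 0.059.
This is the posterior mode — the MAP estimate.

0.000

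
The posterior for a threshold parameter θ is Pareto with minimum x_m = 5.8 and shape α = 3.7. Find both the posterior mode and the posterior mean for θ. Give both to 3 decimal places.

posterior mode = 5.800, posterior mean = 7.948

The Pareto density is strictly decreasing on [x_m, ∞), so the mode is x_m = 5.800.
Mean = α·x_m/(α−1) = 3.7·5.8/2.7 = 7.948.
The mean is pulled above the mode by the posterior's right skew.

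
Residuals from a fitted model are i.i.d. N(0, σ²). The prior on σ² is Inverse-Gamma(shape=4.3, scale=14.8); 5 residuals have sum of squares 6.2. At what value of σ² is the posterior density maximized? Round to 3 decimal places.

2.295

Posterior: Inverse-Gamma(shape = 4.3+5/2 = 6.8, scale = 14.8+6.2/2 = 17.9).
Mode = β/(α+1) = 17.9/7.8 = 2.295.
Mean = β/(α−1) = 17.9/5.8 = 3.086.
This is the posterior mode — the MAP estimate.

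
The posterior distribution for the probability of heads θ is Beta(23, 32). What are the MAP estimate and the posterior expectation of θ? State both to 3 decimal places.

MAP = 0.415; posterior mean = 0.418

Mode = (23−1)/(23+32−2) = 22/53 = 0.415.
Mean = 23/(23+32) = 23/55 = 0.418.
Mean > mode: the posterior has a right tail.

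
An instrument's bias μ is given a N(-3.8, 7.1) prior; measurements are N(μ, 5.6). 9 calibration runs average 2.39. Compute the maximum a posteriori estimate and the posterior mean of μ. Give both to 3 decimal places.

Posterior for μ is Normal. Precision-weighted mean: (1/7.1·-3.8 + 9/5.6·2.39) / (1/7.1 + 9/5.6) = 1.891.
A Normal posterior is symmetric, so mode = mean.

MAP = 1.891; posterior mean = 1.891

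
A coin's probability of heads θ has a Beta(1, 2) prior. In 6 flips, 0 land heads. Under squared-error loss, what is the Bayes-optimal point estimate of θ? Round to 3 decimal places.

0.111

Posterior: Beta(1+0, 2+6) = Beta(1, 8).
Since α = 1 ≤ 1 and β > 1, the Beta density is monotone decreasing on [0,1]; the mode is at 0.
Mean = 1/(1+8) = 0.111.
Squared-error loss ⇒ the optimal estimator is the posterior mean.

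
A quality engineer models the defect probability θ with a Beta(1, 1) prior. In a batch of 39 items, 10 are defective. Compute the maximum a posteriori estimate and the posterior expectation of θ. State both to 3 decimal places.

Posterior: Beta(1+10, 1+29) = Beta(11, 30).
Mode = (11−1)/(11+30−2) = 10/39 = 0.256.
With a flat prior the MAP equals the MLE, 10/39.
Mean = 11/(11+30) = 11/41 = 0.268.
Mean > mode: the posterior has a right tail.

MAP = 0.256, posterior mean = 0.268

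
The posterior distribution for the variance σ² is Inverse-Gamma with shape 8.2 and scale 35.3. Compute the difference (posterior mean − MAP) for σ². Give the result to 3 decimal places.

Mode = β/(α+1) = 35.3/9.2 = 3.837.
Mean = β/(α−1) = 35.3/7.2 = 4.903.
Difference = 4.903 − 3.837 = 1.066.
Mean > mode: the posterior has a right tail.

1.066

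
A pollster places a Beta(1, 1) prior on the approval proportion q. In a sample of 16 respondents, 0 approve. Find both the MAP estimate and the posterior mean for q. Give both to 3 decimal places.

MAP: 0.000. Posterior mean: 0.056.

Posterior: Beta(1+0, 1+16) = Beta(1, 17).
Since α = 1 ≤ 1 and β > 1, the Beta density is monotone decreasing on [0,1]; the mode is at 0.
Mean = 1/(1+17) = 0.056.
The mean is pulled above the mode by the posterior's right skew.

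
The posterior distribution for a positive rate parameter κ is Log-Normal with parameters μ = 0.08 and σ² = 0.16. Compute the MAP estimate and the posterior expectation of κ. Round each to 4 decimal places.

Mode = exp(μ − σ²) = exp(-0.08) = 0.9231.
Mean = exp(μ + σ²/2) = exp(0.160) = 1.1735.
Mean > mode: the posterior has a right tail.

κ_MAP = 0.9231, E[κ|data] = 1.1735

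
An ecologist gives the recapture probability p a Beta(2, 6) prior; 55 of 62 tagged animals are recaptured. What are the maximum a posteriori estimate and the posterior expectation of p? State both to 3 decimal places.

Posterior: Beta(2+55, 6+7) = Beta(57, 13).
Mode = (57−1)/(57+13−2) = 56/68 = 0.824.
Mean = 57/(57+13) = 57/70 = 0.814.
Left-skewed posterior ⇒ mean < mode.

maximum a posteriori estimate = 0.824, posterior expectation = 0.814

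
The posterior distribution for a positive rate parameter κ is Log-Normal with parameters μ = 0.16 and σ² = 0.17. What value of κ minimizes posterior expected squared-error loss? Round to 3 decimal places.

1.278

Mode = exp(μ − σ²) = exp(-0.01) = 0.990.
Mean = exp(μ + σ²/2) = exp(0.245) = 1.278.
Squared-error loss ⇒ the optimal estimator is the posterior mean.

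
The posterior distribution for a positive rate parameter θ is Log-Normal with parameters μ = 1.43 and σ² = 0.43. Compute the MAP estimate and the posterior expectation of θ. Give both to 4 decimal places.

Mode = exp(μ − σ²) = exp(1.00) = 2.7183.
Mean = exp(μ + σ²/2) = exp(1.645) = 5.1810.

θ_MAP = 2.7183, E[θ|data] = 5.1810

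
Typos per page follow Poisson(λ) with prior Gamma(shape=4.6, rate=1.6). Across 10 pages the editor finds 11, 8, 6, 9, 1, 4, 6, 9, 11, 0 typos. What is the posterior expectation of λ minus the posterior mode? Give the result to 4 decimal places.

0.0862

Σ counts = 65. Posterior: Gamma(shape = 4.6+65 = 69.6, rate = 1.6+10 = 11.6).
Mode = (α−1)/β = 68.6/11.6 = 5.9138.
Mean = α/β = 69.6/11.6 = 6.0000.
Difference = 6.0000 − 5.9138 = 0.0862.
Right-skewed posterior ⇒ mode < mean.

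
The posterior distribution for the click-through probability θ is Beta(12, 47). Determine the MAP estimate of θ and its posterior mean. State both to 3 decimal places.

Mode = (12−1)/(12+47−2) = 11/57 = 0.193.
Mean = 12/(12+47) = 12/59 = 0.203.
Mean > mode: the posterior has a right tail.

MAP = 0.193, posterior mean = 0.203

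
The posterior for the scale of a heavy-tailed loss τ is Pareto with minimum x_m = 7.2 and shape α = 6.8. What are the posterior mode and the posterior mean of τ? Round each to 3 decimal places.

MAP: 7.200. Posterior mean: 8.441.

The Pareto density is strictly decreasing on [x_m, ∞), so the mode is x_m = 7.200.
Mean = α·x_m/(α−1) = 6.8·7.2/5.8 = 8.441.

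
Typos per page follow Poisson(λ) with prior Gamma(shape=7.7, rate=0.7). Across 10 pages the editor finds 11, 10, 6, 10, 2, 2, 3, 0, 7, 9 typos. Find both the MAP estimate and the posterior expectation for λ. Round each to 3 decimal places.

Σ counts = 60. Posterior: Gamma(shape = 7.7+60 = 67.7, rate = 0.7+10 = 10.7).
Mode = (α−1)/β = 66.7/10.7 = 6.234.
Mean = α/β = 67.7/10.7 = 6.327.
The mean is pulled above the mode by the posterior's right skew.

MAP = 6.234, posterior mean = 6.327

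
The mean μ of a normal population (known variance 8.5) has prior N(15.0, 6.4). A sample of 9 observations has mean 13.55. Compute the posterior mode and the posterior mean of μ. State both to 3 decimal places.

μ_MAP = 13.736, E[μ|data] = 13.736

Posterior for μ is Normal. Precision-weighted mean: (1/6.4·15.0 + 9/8.5·13.55) / (1/6.4 + 9/8.5) = 13.736.
A Normal posterior is symmetric, so mode = mean.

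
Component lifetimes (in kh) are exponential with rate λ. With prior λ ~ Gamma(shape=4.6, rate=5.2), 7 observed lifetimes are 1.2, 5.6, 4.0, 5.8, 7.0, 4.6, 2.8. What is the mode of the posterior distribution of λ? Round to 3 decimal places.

Σ times = 31.0. Posterior: Gamma(shape = 4.6+7 = 11.6, rate = 5.2+31.0 = 36.2).
Mode = (α−1)/β = 10.6/36.2 = 0.293.
Mean = α/β = 11.6/36.2 = 0.320.
This is the posterior mode — the MAP estimate.

0.293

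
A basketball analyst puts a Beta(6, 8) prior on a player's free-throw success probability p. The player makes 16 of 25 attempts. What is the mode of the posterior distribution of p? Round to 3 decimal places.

0.568

Posterior: Beta(6+16, 8+9) = Beta(22, 17).
Mode = (22−1)/(22+17−2) = 21/37 = 0.568.
Mean = 22/(22+17) = 22/39 = 0.564.
This is the posterior mode — the MAP estimate.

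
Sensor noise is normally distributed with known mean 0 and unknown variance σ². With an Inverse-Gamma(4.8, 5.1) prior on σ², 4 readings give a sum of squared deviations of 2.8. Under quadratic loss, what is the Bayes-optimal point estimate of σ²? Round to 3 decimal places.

Posterior: Inverse-Gamma(shape = 4.8+4/2 = 6.8, scale = 5.1+2.8/2 = 6.5).
Mode = β/(α+1) = 6.5/7.8 = 0.833.
Mean = β/(α−1) = 6.5/5.8 = 1.121.
Quadratic loss ⇒ the optimal estimator is the posterior mean.

1.121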